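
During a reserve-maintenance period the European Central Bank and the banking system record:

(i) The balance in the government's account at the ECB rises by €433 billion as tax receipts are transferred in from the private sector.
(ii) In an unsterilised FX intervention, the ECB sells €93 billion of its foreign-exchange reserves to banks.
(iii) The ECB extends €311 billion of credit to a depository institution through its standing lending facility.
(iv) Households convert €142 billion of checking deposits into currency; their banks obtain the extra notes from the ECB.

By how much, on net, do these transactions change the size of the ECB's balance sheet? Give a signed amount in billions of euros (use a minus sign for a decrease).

+€218 billion

ECB balance sheet:
  Assets:      Loans to banks +€311B, Foreign assets −€93B
  Liabilities: Bank reserves −€357B, Currency in circulation +€142B, Government deposits +€433B
Commercial banking system:
  Assets:      Reserves at CB −€357B, Foreign assets +€93B
  Liabilities: Checkable deposits −€575B, Borrowings from CB +€311B
Change in total ECB assets = +€218 billion.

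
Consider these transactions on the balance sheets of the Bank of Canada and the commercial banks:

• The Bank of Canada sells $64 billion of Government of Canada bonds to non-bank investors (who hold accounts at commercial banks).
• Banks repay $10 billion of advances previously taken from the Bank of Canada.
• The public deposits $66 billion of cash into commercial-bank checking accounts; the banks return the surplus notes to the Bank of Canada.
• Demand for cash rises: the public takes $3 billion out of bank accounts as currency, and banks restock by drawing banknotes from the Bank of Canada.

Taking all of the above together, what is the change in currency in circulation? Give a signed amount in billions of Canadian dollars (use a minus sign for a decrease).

Asset sale (to non-banks) $64 billion: no currency enters or leaves circulation → 0.
Discount-window repayment $10 billion: no currency enters or leaves circulation → 0.
Currency deposit $66 billion: notes return to the central bank → −$66B.
Currency withdrawal $3 billion: notes leave the central bank → +$3B.
Net: 0 + 0 − 66 + 3 = -$63 billion.

-$63 billion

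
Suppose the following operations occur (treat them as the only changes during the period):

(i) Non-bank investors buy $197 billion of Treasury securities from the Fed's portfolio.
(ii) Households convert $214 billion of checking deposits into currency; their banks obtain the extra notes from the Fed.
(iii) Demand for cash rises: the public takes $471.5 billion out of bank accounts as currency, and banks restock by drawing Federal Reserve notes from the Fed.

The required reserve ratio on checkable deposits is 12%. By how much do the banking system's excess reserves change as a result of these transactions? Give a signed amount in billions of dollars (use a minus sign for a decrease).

Asset sale (to non-banks) $197 billion: reserves −$197B, deposits −$197B.
Currency withdrawal $214 billion: reserves −$214B, deposits −$214B.
Currency withdrawal $471.5 billion: reserves −$471.5B, deposits −$471.5B.
Totals: Δreserves = −$882.5B, Δdeposits = −$882.5B.
Δrequired reserves = 12% × −$882.5B = −$105.9B.
Δexcess reserves = Δreserves − Δrequired = −$882.5B − (−$105.9B) = -$776.6 billion.

-$776.6 billion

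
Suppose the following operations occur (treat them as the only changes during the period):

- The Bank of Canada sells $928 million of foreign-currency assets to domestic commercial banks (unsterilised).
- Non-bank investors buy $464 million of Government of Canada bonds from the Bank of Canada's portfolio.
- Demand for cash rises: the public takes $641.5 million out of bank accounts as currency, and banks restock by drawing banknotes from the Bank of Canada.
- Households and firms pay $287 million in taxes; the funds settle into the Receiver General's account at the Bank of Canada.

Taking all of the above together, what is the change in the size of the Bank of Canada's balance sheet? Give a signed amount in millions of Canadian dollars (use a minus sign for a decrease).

-$1392 million

FX sale $928 million: a Bank of Canada asset is shed → −$928M.
Asset sale (to non-banks) $464 million: a Bank of Canada asset is shed → −$464M.
Currency withdrawal $641.5 million: only the composition of liabilities changes → 0.
Government account inflow $287 million: only the composition of liabilities changes → 0.
Net: −928 − 464 + 0 + 0 = -$1392 million.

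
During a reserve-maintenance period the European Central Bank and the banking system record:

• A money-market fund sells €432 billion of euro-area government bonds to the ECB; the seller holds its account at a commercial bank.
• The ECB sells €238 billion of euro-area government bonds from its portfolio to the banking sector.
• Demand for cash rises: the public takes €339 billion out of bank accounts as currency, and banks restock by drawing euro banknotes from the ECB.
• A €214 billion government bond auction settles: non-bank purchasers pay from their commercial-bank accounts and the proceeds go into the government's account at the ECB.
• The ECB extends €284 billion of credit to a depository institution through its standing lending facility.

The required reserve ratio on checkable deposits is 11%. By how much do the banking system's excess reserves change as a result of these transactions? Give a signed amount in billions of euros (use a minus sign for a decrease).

Asset purchase (from non-banks) €432 billion: reserves +€432B, deposits +€432B.
OMO sale (to banks) €238 billion: reserves −€238B, deposits 0.
Currency withdrawal €339 billion: reserves −€339B, deposits −€339B.
Government account inflow €214 billion: reserves −€214B, deposits −€214B.
Discount-window loan €284 billion: reserves +€284B, deposits 0.
Totals: Δreserves = −€75B, Δdeposits = −€121B.
Δrequired reserves = 11% × −€121B = −€13.31B.
Δexcess reserves = Δreserves − Δrequired = −€75B − (−€13.31B) = -€61.69 billion.

-€61.69 billion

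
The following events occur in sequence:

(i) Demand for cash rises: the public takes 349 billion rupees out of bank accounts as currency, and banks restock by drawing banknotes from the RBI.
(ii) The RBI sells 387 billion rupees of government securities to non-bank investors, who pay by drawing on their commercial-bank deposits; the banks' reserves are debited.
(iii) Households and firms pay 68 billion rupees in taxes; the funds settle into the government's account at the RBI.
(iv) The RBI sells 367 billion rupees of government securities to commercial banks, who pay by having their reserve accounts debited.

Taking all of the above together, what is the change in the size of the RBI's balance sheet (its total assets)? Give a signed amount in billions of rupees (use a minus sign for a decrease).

Currency withdrawal 349 billion rupees: only the composition of liabilities changes → 0.
Asset sale (to non-banks) 387 billion rupees: an RBI asset is shed → −387B.
Government account inflow 68 billion rupees: only the composition of liabilities changes → 0.
OMO sale (to banks) 367 billion rupees: an RBI asset is shed → −367B.
Net: 0 − 387 + 0 − 367 = -754 billion.

-754 billion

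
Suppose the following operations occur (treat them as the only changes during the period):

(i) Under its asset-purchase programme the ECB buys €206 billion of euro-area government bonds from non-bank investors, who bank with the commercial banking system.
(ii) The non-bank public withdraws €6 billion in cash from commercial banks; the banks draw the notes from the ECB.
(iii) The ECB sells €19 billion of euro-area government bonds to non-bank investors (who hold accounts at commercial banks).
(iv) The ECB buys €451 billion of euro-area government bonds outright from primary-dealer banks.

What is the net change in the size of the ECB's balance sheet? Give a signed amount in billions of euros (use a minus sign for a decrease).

+€638 billion

ECB balance sheet:
  Assets:      Securities +€638B
  Liabilities: Bank reserves +€632B, Currency in circulation +€6B
Change in total ECB assets = +€638 billion.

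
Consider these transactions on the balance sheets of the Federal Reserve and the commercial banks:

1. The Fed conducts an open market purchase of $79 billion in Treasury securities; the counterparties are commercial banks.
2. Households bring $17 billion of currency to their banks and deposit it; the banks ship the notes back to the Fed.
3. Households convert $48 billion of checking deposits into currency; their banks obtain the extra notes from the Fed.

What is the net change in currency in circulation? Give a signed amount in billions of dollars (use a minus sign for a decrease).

Fed balance sheet:
  Assets:      Securities +$79B
  Liabilities: Bank reserves +$48B, Currency in circulation +$31B
Commercial banking system:
  Assets:      Reserves at CB +$48B, Securities −$79B
  Liabilities: Checkable deposits −$31B
So the change in currency in circulation is +$31 billion.

+$31 billion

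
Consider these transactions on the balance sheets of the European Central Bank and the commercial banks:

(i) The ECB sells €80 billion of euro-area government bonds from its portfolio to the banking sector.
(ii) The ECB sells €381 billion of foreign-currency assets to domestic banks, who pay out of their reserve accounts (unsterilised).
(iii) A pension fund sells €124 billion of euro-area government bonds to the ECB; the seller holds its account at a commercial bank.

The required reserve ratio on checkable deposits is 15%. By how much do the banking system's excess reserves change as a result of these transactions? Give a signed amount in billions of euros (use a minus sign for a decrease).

-€355.6 billion

OMO sale (to banks) €80 billion: reserves −€80B, deposits 0.
FX sale €381 billion: reserves −€381B, deposits 0.
Asset purchase (from non-banks) €124 billion: reserves +€124B, deposits +€124B.
Totals: Δreserves = −€337B, Δdeposits = +€124B.
Δrequired reserves = 15% × +€124B = +€18.6B.
Δexcess reserves = Δreserves − Δrequired = −€337B − (+€18.6B) = -€355.6 billion.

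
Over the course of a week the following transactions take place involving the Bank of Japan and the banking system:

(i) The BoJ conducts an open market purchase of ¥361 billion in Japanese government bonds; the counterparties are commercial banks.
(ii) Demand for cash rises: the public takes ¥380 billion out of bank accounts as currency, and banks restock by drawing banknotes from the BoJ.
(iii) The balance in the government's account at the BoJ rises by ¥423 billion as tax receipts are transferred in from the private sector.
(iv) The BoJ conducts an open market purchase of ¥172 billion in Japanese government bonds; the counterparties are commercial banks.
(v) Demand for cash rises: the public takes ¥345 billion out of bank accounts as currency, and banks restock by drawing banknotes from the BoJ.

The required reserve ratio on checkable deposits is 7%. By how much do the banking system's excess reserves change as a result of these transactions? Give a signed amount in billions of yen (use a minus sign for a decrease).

-¥534.64 billion

OMO purchase (from banks) ¥361 billion: reserves +¥361B, deposits 0.
Currency withdrawal ¥380 billion: reserves −¥380B, deposits −¥380B.
Government account inflow ¥423 billion: reserves −¥423B, deposits −¥423B.
OMO purchase (from banks) ¥172 billion: reserves +¥172B, deposits 0.
Currency withdrawal ¥345 billion: reserves −¥345B, deposits −¥345B.
Totals: Δreserves = −¥615B, Δdeposits = −¥1148B.
Δrequired reserves = 7% × −¥1148B = −¥80.36B.
Δexcess reserves = Δreserves − Δrequired = −¥615B − (−¥80.36B) = -¥534.64 billion.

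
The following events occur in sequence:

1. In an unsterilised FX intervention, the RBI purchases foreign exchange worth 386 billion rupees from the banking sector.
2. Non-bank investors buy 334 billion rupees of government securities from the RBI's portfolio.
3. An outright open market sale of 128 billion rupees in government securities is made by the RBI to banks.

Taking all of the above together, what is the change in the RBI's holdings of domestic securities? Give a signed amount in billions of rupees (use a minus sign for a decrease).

RBI balance sheet:
  Assets:      Securities −462B, Foreign assets +386B
  Liabilities: Bank reserves −76B
So the change in the RBI's holdings of domestic securities is -462 billion.

-462 billion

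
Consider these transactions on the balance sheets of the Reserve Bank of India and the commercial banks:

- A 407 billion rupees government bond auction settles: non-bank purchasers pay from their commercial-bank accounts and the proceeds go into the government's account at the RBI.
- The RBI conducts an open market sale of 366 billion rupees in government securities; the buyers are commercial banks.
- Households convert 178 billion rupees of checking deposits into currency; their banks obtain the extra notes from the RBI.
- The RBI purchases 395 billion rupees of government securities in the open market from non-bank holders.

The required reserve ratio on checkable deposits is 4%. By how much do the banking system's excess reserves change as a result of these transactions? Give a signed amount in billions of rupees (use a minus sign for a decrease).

-548.4 billion

Government account inflow 407 billion rupees: reserves −407B, deposits −407B.
OMO sale (to banks) 366 billion rupees: reserves −366B, deposits 0.
Currency withdrawal 178 billion rupees: reserves −178B, deposits −178B.
Asset purchase (from non-banks) 395 billion rupees: reserves +395B, deposits +395B.
Totals: Δreserves = −556B, Δdeposits = −190B.
Δrequired reserves = 4% × −190B = −7.6B.
Δexcess reserves = Δreserves − Δrequired = −556B − (−7.6B) = -548.4 billion.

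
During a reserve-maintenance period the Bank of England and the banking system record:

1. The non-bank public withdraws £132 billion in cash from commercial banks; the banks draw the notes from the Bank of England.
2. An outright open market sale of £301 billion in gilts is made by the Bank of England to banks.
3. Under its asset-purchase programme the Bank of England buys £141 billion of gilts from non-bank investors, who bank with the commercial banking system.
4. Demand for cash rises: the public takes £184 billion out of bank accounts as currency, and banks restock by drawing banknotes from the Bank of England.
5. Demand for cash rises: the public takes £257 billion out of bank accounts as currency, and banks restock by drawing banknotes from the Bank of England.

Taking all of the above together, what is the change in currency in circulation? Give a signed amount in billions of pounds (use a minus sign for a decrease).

Bank of England balance sheet:
  Assets:      Securities −£160B
  Liabilities: Bank reserves −£733B, Currency in circulation +£573B
Commercial banking system:
  Assets:      Reserves at CB −£733B, Securities +£301B
  Liabilities: Checkable deposits −£432B
So the change in currency in circulation is +£573 billion.

+£573 billion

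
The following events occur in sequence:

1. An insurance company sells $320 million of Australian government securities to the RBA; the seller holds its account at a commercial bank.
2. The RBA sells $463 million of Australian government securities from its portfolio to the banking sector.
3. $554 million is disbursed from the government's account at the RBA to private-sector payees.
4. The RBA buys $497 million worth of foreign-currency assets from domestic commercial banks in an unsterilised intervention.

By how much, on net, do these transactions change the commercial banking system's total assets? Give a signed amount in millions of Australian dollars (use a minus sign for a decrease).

+$874 million

RBA balance sheet:
  Assets:      Securities −$143M, Foreign assets +$497M
  Liabilities: Bank reserves +$908M, Government deposits −$554M
Commercial banking system:
  Assets:      Reserves at CB +$908M, Securities +$463M, Foreign assets −$497M
  Liabilities: Checkable deposits +$874M
Change in total bank assets = +$874 million.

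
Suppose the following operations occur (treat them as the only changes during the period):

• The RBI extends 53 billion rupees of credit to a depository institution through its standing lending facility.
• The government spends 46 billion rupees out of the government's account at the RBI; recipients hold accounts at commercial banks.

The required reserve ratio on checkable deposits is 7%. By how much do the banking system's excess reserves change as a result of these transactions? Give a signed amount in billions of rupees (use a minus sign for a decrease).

Discount-window loan 53 billion rupees: reserves +53B, deposits 0.
Government spending 46 billion rupees: reserves +46B, deposits +46B.
Totals: Δreserves = +99B, Δdeposits = +46B.
Δrequired reserves = 7% × +46B = +3.22B.
Δexcess reserves = Δreserves − Δrequired = +99B − (+3.22B) = +95.78 billion.

+95.78 billion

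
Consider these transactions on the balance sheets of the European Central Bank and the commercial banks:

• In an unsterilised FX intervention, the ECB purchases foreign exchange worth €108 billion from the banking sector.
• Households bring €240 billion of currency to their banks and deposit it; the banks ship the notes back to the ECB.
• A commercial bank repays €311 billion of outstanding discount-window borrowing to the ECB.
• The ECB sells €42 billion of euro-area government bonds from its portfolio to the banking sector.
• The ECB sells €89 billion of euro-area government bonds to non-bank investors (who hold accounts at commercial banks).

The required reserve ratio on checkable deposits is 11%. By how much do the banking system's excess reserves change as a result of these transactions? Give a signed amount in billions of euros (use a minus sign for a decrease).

-€110.61 billion

FX purchase €108 billion: reserves +€108B, deposits 0.
Currency deposit €240 billion: reserves +€240B, deposits +€240B.
Discount-window repayment €311 billion: reserves −€311B, deposits 0.
OMO sale (to banks) €42 billion: reserves −€42B, deposits 0.
Asset sale (to non-banks) €89 billion: reserves −€89B, deposits −€89B.
Totals: Δreserves = −€94B, Δdeposits = +€151B.
Δrequired reserves = 11% × +€151B = +€16.61B.
Δexcess reserves = Δreserves − Δrequired = −€94B − (+€16.61B) = -€110.61 billion.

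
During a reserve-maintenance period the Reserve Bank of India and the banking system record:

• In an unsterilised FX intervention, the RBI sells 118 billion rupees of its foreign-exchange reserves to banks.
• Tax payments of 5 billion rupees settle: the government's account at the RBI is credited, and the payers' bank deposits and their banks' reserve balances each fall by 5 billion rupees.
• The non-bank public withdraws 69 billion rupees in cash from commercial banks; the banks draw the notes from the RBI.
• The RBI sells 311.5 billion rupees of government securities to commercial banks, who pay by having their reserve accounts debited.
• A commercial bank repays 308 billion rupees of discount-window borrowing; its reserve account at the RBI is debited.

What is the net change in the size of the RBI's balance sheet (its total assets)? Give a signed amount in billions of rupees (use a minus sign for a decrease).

RBI balance sheet:
  Assets:      Securities −311.5B, Loans to banks −308B, Foreign assets −118B
  Liabilities: Bank reserves −811.5B, Currency in circulation +69B, Government deposits +5B
Commercial banking system:
  Assets:      Reserves at CB −811.5B, Securities +311.5B, Foreign assets +118B
  Liabilities: Checkable deposits −74B, Borrowings from CB −308B
Change in total RBI assets = -737.5 billion.

-737.5 billion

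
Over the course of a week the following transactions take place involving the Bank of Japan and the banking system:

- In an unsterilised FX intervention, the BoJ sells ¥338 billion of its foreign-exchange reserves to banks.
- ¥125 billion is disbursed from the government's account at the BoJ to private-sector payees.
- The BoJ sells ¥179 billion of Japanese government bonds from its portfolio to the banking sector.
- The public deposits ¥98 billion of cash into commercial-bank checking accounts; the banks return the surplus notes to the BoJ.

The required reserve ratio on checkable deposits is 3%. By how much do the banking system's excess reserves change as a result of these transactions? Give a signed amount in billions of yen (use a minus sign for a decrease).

-¥300.69 billion

FX sale ¥338 billion: reserves −¥338B, deposits 0.
Government spending ¥125 billion: reserves +¥125B, deposits +¥125B.
OMO sale (to banks) ¥179 billion: reserves −¥179B, deposits 0.
Currency deposit ¥98 billion: reserves +¥98B, deposits +¥98B.
Totals: Δreserves = −¥294B, Δdeposits = +¥223B.
Δrequired reserves = 3% × +¥223B = +¥6.69B.
Δexcess reserves = Δreserves − Δrequired = −¥294B − (+¥6.69B) = -¥300.69 billion.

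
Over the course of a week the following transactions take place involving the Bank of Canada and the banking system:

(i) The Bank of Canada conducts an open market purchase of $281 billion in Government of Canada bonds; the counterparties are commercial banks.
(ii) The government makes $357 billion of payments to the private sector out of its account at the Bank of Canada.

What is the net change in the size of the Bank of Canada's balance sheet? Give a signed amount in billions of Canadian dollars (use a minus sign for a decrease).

Bank of Canada balance sheet:
  Assets:      Securities +$281B
  Liabilities: Bank reserves +$638B, Government deposits −$357B
Commercial banking system:
  Assets:      Reserves at CB +$638B, Securities −$281B
  Liabilities: Checkable deposits +$357B
Change in total Bank of Canada assets = +$281 billion.

+$281 billion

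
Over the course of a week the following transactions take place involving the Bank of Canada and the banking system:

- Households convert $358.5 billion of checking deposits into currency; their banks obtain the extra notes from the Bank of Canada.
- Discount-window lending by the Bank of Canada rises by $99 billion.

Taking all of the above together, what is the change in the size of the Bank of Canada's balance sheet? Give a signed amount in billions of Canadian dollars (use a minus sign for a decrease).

Currency withdrawal $358.5 billion: only the composition of liabilities changes → 0.
Discount-window loan $99 billion: a Bank of Canada asset is acquired → +$99B.
Net: 0 + 99 = +$99 billion.

+$99 billion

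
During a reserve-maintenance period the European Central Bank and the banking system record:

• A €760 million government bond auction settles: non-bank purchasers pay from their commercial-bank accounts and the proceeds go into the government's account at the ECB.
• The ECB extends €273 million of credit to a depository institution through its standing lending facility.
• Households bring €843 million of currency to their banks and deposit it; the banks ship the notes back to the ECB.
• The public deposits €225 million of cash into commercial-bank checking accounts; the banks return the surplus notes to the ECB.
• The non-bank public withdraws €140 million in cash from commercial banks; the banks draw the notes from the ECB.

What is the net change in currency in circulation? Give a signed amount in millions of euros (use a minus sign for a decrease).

ECB balance sheet:
  Assets:      Loans to banks +€273M
  Liabilities: Bank reserves +€441M, Currency in circulation −€928M, Government deposits +€760M
Commercial banking system:
  Assets:      Reserves at CB +€441M
  Liabilities: Checkable deposits +€168M, Borrowings from CB +€273M
So the change in currency in circulation is -€928 million.

-€928 million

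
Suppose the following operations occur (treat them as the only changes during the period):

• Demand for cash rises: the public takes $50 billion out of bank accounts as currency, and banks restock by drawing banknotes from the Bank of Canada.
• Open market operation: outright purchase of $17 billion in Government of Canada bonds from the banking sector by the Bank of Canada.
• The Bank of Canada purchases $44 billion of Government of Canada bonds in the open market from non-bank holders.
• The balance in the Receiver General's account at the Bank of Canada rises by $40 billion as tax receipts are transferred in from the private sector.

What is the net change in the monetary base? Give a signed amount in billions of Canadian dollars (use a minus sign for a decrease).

+$21 billion

Currency withdrawal $50 billion: just a shift between currency and reserves — both are base money → 0.
OMO purchase (from banks) $17 billion: Bank of Canada balance sheet expands → +$17B.
Asset purchase (from non-banks) $44 billion: Bank of Canada balance sheet expands → +$44B.
Government account inflow $40 billion: reserves shift to a non-base liability → −$40B.
Net: 0 + 17 + 44 − 40 = +$21 billion.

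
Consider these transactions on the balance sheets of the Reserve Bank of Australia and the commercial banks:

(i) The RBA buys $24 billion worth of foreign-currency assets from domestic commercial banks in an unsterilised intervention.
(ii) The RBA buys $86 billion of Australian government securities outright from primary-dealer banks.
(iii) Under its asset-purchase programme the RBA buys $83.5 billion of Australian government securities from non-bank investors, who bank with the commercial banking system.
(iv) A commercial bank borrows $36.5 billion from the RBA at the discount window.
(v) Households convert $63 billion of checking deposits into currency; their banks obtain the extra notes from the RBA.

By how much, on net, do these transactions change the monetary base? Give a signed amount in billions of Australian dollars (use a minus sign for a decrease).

FX purchase $24 billion: RBA balance sheet expands → +$24B.
OMO purchase (from banks) $86 billion: RBA balance sheet expands → +$86B.
Asset purchase (from non-banks) $83.5 billion: RBA balance sheet expands → +$83.5B.
Discount-window loan $36.5 billion: RBA balance sheet expands → +$36.5B.
Currency withdrawal $63 billion: just a shift between currency and reserves — both are base money → 0.
Net: 24 + 86 + 83.5 + 36.5 + 0 = +$230 billion.

+$230 billion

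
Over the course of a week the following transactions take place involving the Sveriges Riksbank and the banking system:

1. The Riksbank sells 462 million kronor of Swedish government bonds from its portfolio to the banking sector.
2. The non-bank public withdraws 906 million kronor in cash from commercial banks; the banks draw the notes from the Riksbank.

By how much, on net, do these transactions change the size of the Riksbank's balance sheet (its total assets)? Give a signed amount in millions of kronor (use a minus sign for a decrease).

OMO sale (to banks) 462 million kronor: a Riksbank asset is shed → −462M.
Currency withdrawal 906 million kronor: only the composition of liabilities changes → 0.
Net: −462 + 0 = -462 million.

-462 million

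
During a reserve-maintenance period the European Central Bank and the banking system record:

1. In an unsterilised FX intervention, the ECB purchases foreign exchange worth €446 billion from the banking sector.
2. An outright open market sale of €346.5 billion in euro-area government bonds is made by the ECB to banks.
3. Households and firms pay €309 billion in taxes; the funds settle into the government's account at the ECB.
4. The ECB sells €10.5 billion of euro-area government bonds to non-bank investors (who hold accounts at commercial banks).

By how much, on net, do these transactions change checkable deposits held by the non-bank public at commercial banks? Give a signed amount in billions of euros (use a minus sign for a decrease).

-€319.5 billion

ECB balance sheet:
  Assets:      Securities −€357B, Foreign assets +€446B
  Liabilities: Bank reserves −€220B, Government deposits +€309B
Commercial banking system:
  Assets:      Reserves at CB −€220B, Securities +€346.5B, Foreign assets −€446B
  Liabilities: Checkable deposits −€319.5B
So the change in checkable deposits held by the non-bank public at commercial banks is -€319.5 billion.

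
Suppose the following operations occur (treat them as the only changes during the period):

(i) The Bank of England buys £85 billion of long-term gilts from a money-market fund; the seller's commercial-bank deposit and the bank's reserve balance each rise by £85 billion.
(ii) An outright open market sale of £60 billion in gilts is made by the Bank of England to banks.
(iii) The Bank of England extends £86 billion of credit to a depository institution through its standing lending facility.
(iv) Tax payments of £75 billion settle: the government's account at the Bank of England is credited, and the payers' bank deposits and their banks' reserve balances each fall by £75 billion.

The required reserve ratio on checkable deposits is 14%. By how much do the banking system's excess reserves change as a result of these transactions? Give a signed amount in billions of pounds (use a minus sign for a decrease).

Asset purchase (from non-banks) £85 billion: reserves +£85B, deposits +£85B.
OMO sale (to banks) £60 billion: reserves −£60B, deposits 0.
Discount-window loan £86 billion: reserves +£86B, deposits 0.
Government account inflow £75 billion: reserves −£75B, deposits −£75B.
Totals: Δreserves = +£36B, Δdeposits = +£10B.
Δrequired reserves = 14% × +£10B = +£1.4B.
Δexcess reserves = Δreserves − Δrequired = +£36B − (+£1.4B) = +£34.6 billion.

+£34.6 billion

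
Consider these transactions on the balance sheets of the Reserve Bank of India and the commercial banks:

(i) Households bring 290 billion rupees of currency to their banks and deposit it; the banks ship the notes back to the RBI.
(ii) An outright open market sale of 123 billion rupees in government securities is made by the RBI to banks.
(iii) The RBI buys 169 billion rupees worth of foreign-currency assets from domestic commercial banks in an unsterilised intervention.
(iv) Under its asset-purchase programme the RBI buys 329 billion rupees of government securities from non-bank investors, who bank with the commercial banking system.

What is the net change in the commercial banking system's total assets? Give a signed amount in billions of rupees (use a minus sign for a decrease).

+619 billion

Currency deposit 290 billion rupees: bank balance sheets expand → +290B.
OMO sale (to banks) 123 billion rupees: just an asset swap on bank balance sheets → 0.
FX purchase 169 billion rupees: just an asset swap on bank balance sheets → 0.
Asset purchase (from non-banks) 329 billion rupees: bank balance sheets expand → +329B.
Net: 290 + 0 + 0 + 329 = +619 billion.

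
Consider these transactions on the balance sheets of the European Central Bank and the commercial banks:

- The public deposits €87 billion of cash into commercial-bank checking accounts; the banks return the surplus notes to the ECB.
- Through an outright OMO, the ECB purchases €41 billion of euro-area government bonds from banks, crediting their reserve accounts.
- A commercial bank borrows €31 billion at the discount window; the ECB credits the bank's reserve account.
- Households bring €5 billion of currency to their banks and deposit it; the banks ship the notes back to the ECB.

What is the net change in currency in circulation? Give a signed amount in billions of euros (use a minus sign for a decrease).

Currency deposit €87 billion: notes return to the central bank → −€87B.
OMO purchase (from banks) €41 billion: no currency enters or leaves circulation → 0.
Discount-window loan €31 billion: no currency enters or leaves circulation → 0.
Currency deposit €5 billion: notes return to the central bank → −€5B.
Net: −87 + 0 + 0 − 5 = -€92 billion.

-€92 billion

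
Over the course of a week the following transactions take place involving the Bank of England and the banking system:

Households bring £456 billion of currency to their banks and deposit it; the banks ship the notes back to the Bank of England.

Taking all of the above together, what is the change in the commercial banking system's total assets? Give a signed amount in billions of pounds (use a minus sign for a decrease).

+£456 billion

Bank of England balance sheet:
  Assets:      no change
  Liabilities: Bank reserves +£456B, Currency in circulation −£456B
Commercial banking system:
  Assets:      Reserves at CB +£456B
  Liabilities: Checkable deposits +£456B
Change in total bank assets = +£456 billion.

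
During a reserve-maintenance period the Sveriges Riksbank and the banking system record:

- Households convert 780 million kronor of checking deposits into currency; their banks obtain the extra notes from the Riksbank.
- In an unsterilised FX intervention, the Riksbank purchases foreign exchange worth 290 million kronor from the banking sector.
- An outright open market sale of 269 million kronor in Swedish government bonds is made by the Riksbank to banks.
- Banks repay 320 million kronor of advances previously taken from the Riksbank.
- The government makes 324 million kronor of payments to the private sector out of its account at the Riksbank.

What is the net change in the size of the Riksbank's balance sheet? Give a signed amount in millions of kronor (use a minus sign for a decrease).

Riksbank balance sheet:
  Assets:      Securities −269M, Loans to banks −320M, Foreign assets +290M
  Liabilities: Bank reserves −755M, Currency in circulation +780M, Government deposits −324M
Commercial banking system:
  Assets:      Reserves at CB −755M, Securities +269M, Foreign assets −290M
  Liabilities: Checkable deposits −456M, Borrowings from CB −320M
Change in total Riksbank assets = -299 million.

-299 million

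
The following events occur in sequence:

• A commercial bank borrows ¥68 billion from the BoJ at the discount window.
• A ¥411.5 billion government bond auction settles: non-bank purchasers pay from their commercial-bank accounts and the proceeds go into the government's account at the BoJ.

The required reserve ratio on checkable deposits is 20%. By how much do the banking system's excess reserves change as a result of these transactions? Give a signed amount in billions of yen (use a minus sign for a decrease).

Discount-window loan ¥68 billion: reserves +¥68B, deposits 0.
Government account inflow ¥411.5 billion: reserves −¥411.5B, deposits −¥411.5B.
Totals: Δreserves = −¥343.5B, Δdeposits = −¥411.5B.
Δrequired reserves = 20% × −¥411.5B = −¥82.3B.
Δexcess reserves = Δreserves − Δrequired = −¥343.5B − (−¥82.3B) = -¥261.2 billion.

-¥261.2 billion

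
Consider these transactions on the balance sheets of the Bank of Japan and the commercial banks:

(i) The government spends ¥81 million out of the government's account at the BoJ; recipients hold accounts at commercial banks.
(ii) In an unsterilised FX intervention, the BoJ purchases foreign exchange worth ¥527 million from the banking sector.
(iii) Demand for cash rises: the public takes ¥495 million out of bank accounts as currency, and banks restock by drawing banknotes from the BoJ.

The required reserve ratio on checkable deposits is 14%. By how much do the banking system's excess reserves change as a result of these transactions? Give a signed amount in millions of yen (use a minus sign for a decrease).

Government spending ¥81 million: reserves +¥81M, deposits +¥81M.
FX purchase ¥527 million: reserves +¥527M, deposits 0.
Currency withdrawal ¥495 million: reserves −¥495M, deposits −¥495M.
Totals: Δreserves = +¥113M, Δdeposits = −¥414M.
Δrequired reserves = 14% × −¥414M = −¥57.96M.
Δexcess reserves = Δreserves − Δrequired = +¥113M − (−¥57.96M) = +¥170.96 million.

+¥170.96 million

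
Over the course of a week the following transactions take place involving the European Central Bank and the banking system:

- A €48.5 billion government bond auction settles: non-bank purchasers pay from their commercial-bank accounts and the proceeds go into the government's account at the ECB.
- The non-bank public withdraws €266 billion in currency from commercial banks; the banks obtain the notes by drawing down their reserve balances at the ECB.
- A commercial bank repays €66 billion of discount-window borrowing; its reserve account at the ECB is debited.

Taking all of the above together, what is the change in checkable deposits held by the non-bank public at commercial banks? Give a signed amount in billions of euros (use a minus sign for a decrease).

-€314.5 billion

Government account inflow €48.5 billion: non-bank counterparties' bank balances fall → −€48.5B.
Currency withdrawal €266 billion: non-bank counterparties' bank balances fall → −€266B.
Discount-window repayment €66 billion: the counterparty is a bank, so public deposits are unchanged → 0.
Net: −48.5 − 266 + 0 = -€314.5 billion.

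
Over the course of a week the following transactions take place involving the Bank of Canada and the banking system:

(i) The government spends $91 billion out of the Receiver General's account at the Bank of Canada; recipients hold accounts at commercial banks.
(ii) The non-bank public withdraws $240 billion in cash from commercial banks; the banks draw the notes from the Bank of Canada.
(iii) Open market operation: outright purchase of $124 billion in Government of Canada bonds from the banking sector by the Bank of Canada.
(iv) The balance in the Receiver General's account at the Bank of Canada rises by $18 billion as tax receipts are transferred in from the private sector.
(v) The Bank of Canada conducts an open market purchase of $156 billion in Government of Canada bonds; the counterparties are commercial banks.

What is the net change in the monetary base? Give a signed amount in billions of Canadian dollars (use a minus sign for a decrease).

Government spending $91 billion: a non-base liability converts back to reserves → +$91B.
Currency withdrawal $240 billion: just a shift between currency and reserves — both are base money → 0.
OMO purchase (from banks) $124 billion: Bank of Canada balance sheet expands → +$124B.
Government account inflow $18 billion: reserves shift to a non-base liability → −$18B.
OMO purchase (from banks) $156 billion: Bank of Canada balance sheet expands → +$156B.
Net: 91 + 0 + 124 − 18 + 156 = +$353 billion.

+$353 billion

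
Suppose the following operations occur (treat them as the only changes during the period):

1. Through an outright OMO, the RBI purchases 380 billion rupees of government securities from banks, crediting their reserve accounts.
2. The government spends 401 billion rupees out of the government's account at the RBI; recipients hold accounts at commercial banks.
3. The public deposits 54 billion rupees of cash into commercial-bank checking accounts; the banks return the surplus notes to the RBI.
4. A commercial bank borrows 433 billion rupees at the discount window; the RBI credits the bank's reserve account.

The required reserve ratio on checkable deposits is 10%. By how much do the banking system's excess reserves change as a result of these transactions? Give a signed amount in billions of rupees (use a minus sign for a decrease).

+1222.5 billion

OMO purchase (from banks) 380 billion rupees: reserves +380B, deposits 0.
Government spending 401 billion rupees: reserves +401B, deposits +401B.
Currency deposit 54 billion rupees: reserves +54B, deposits +54B.
Discount-window loan 433 billion rupees: reserves +433B, deposits 0.
Totals: Δreserves = +1268B, Δdeposits = +455B.
Δrequired reserves = 10% × +455B = +45.5B.
Δexcess reserves = Δreserves − Δrequired = +1268B − (+45.5B) = +1222.5 billion.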